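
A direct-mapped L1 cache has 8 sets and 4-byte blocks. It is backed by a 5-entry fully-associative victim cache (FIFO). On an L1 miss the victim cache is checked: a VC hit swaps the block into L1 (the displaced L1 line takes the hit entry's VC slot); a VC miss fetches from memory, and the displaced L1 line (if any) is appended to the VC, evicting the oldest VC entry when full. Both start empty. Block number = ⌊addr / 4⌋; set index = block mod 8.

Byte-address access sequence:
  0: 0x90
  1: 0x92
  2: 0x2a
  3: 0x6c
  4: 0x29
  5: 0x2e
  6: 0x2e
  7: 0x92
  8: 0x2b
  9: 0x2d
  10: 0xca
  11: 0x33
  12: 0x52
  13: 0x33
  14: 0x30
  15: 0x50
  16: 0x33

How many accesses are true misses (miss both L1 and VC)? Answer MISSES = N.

MISSES = 7

#0 0x90→b36/s4 MISS; vc=[]
#1 0x92→b36/s4 L1-HIT; vc=[]
#2 0x2a→b10/s2 MISS; vc=[]
#3 0x6c→b27/s3 MISS; vc=[]
#4 0x29→b10/s2 L1-HIT; vc=[]
#5 0x2e→b11/s3 MISS; vc=[27]
#6 0x2e→b11/s3 L1-HIT; vc=[27]
#7 0x92→b36/s4 L1-HIT; vc=[27]
#8 0x2b→b10/s2 L1-HIT; vc=[27]
#9 0x2d→b11/s3 L1-HIT; vc=[27]
#10 0xca→b50/s2 MISS; vc=[27,10]
#11 0x33→b12/s4 MISS; vc=[27,10,36]
#12 0x52→b20/s4 MISS; vc=[27,10,36,12]
#13 0x33→b12/s4 VC-HIT; vc=[27,10,36,20]
#14 0x30→b12/s4 L1-HIT; vc=[27,10,36,20]
#15 0x50→b20/s4 VC-HIT; vc=[27,10,36,12]
#16 0x33→b12/s4 VC-HIT; vc=[27,10,36,20]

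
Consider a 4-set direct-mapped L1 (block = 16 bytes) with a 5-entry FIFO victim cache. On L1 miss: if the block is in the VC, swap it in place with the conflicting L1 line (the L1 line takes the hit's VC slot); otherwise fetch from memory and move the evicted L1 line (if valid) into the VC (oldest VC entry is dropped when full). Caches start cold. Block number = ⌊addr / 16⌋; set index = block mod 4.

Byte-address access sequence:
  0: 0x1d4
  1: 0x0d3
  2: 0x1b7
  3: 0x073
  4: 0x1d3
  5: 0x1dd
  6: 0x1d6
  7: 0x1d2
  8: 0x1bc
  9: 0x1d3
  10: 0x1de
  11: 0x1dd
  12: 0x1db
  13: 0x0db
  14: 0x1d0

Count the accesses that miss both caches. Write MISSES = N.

MISSES = 4

0: 0x1d4 (blk 29, set 1) → MISS  vc=[]
1: 0xd3 (blk 13, set 1) → MISS  vc=[29]
2: 0x1b7 (blk 27, set 3) → MISS  vc=[29]
3: 0x73 (blk 7, set 3) → MISS  vc=[29, 27]
4: 0x1d3 (blk 29, set 1) → VC-HIT  vc=[13, 27]
5: 0x1dd (blk 29, set 1) → L1-HIT  vc=[13, 27]
6: 0x1d6 (blk 29, set 1) → L1-HIT  vc=[13, 27]
7: 0x1d2 (blk 29, set 1) → L1-HIT  vc=[13, 27]
8: 0x1bc (blk 27, set 3) → VC-HIT  vc=[13, 7]
9: 0x1d3 (blk 29, set 1) → L1-HIT  vc=[13, 7]
10: 0x1de (blk 29, set 1) → L1-HIT  vc=[13, 7]
11: 0x1dd (blk 29, set 1) → L1-HIT  vc=[13, 7]
12: 0x1db (blk 29, set 1) → L1-HIT  vc=[13, 7]
13: 0xdb (blk 13, set 1) → VC-HIT  vc=[29, 7]
14: 0x1d0 (blk 29, set 1) → VC-HIT  vc=[13, 7]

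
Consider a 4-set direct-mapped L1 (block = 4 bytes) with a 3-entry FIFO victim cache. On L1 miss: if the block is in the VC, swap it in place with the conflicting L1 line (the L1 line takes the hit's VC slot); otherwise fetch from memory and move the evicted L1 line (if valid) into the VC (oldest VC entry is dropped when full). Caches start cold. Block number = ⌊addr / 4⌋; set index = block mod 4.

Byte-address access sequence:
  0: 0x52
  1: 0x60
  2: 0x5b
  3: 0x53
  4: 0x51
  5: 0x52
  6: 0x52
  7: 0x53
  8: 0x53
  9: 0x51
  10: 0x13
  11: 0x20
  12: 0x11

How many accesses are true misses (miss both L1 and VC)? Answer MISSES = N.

MISSES = 5

0: 0x52 (blk 20, set 0) → MISS  vc=[]
1: 0x60 (blk 24, set 0) → MISS  vc=[20]
2: 0x5b (blk 22, set 2) → MISS  vc=[20]
3: 0x53 (blk 20, set 0) → VC-HIT  vc=[24]
4: 0x51 (blk 20, set 0) → L1-HIT  vc=[24]
5: 0x52 (blk 20, set 0) → L1-HIT  vc=[24]
6: 0x52 (blk 20, set 0) → L1-HIT  vc=[24]
7: 0x53 (blk 20, set 0) → L1-HIT  vc=[24]
8: 0x53 (blk 20, set 0) → L1-HIT  vc=[24]
9: 0x51 (blk 20, set 0) → L1-HIT  vc=[24]
10: 0x13 (blk 4, set 0) → MISS  vc=[24, 20]
11: 0x20 (blk 8, set 0) → MISS  vc=[24, 20, 4]
12: 0x11 (blk 4, set 0) → VC-HIT  vc=[24, 20, 8]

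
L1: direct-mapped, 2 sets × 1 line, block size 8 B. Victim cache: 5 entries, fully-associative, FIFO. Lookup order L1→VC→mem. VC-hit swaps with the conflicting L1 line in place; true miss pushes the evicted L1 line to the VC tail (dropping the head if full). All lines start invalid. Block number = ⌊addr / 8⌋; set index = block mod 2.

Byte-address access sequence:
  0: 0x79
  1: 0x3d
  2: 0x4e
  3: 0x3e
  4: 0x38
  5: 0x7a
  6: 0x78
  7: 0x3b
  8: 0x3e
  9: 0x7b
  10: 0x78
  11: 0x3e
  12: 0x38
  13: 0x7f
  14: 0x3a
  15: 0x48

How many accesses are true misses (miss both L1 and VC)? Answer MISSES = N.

#0 0x79→b15/s1 MISS; vc=[]
#1 0x3d→b7/s1 MISS; vc=[15]
#2 0x4e→b9/s1 MISS; vc=[15,7]
#3 0x3e→b7/s1 VC-HIT; vc=[15,9]
#4 0x38→b7/s1 L1-HIT; vc=[15,9]
#5 0x7a→b15/s1 VC-HIT; vc=[7,9]
#6 0x78→b15/s1 L1-HIT; vc=[7,9]
#7 0x3b→b7/s1 VC-HIT; vc=[15,9]
#8 0x3e→b7/s1 L1-HIT; vc=[15,9]
#9 0x7b→b15/s1 VC-HIT; vc=[7,9]
#10 0x78→b15/s1 L1-HIT; vc=[7,9]
#11 0x3e→b7/s1 VC-HIT; vc=[15,9]
#12 0x38→b7/s1 L1-HIT; vc=[15,9]
#13 0x7f→b15/s1 VC-HIT; vc=[7,9]
#14 0x3a→b7/s1 VC-HIT; vc=[15,9]
#15 0x48→b9/s1 VC-HIT; vc=[15,7]

MISSES = 3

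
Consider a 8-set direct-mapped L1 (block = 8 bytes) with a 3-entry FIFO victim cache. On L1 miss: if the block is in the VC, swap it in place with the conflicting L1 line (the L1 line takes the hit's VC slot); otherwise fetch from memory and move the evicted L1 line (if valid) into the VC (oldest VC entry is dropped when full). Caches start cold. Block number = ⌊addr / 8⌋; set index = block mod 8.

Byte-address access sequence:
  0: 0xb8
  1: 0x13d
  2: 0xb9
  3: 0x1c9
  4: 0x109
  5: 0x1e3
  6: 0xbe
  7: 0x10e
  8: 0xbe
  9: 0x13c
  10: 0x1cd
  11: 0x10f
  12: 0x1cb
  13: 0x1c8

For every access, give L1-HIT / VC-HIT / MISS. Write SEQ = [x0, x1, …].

#0 0xb8→b23/s7 MISS; vc=[]
#1 0x13d→b39/s7 MISS; vc=[23]
#2 0xb9→b23/s7 VC-HIT; vc=[39]
#3 0x1c9→b57/s1 MISS; vc=[39]
#4 0x109→b33/s1 MISS; vc=[39,57]
#5 0x1e3→b60/s4 MISS; vc=[39,57]
#6 0xbe→b23/s7 L1-HIT; vc=[39,57]
#7 0x10e→b33/s1 L1-HIT; vc=[39,57]
#8 0xbe→b23/s7 L1-HIT; vc=[39,57]
#9 0x13c→b39/s7 VC-HIT; vc=[23,57]
#10 0x1cd→b57/s1 VC-HIT; vc=[23,33]
#11 0x10f→b33/s1 VC-HIT; vc=[23,57]
#12 0x1cb→b57/s1 VC-HIT; vc=[23,33]
#13 0x1c8→b57/s1 L1-HIT; vc=[23,33]

SEQ = [MISS, MISS, VC-HIT, MISS, MISS, MISS, L1-HIT, L1-HIT, L1-HIT, VC-HIT, VC-HIT, VC-HIT, VC-HIT, L1-HIT]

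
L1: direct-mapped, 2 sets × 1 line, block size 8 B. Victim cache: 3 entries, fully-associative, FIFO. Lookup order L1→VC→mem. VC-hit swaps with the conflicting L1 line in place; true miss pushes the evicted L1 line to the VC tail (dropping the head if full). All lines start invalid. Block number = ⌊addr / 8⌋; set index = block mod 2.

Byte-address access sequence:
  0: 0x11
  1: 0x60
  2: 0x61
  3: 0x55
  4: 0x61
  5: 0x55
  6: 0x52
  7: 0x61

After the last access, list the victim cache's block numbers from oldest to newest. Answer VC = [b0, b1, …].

0: 0x11 (blk 2, set 0) → MISS  vc=[]
1: 0x60 (blk 12, set 0) → MISS  vc=[2]
2: 0x61 (blk 12, set 0) → L1-HIT  vc=[2]
3: 0x55 (blk 10, set 0) → MISS  vc=[2, 12]
4: 0x61 (blk 12, set 0) → VC-HIT  vc=[2, 10]
5: 0x55 (blk 10, set 0) → VC-HIT  vc=[2, 12]
6: 0x52 (blk 10, set 0) → L1-HIT  vc=[2, 12]
7: 0x61 (blk 12, set 0) → VC-HIT  vc=[2, 10]

VC = [2, 10]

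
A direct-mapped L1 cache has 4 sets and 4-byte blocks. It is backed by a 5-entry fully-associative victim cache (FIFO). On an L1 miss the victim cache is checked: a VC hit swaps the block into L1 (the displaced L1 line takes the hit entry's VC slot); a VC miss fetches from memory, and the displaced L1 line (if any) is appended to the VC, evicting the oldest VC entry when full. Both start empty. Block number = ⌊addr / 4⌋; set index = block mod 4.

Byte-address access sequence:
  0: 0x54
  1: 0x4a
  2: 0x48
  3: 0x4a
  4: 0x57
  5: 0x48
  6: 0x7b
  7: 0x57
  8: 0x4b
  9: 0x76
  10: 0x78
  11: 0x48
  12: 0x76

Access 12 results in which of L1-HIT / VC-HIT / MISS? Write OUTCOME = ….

  [0] addr=0x54 blk=21 s=1: MISS | VC []
  [1] addr=0x4a blk=18 s=2: MISS | VC []
  [2] addr=0x48 blk=18 s=2: L1-HIT | VC []
  [3] addr=0x4a blk=18 s=2: L1-HIT | VC []
  [4] addr=0x57 blk=21 s=1: L1-HIT | VC []
  [5] addr=0x48 blk=18 s=2: L1-HIT | VC []
  [6] addr=0x7b blk=30 s=2: MISS | VC [18]
  [7] addr=0x57 blk=21 s=1: L1-HIT | VC [18]
  [8] addr=0x4b blk=18 s=2: VC-HIT | VC [30]
  [9] addr=0x76 blk=29 s=1: MISS | VC [30, 21]
  [10] addr=0x78 blk=30 s=2: VC-HIT | VC [18, 21]
  [11] addr=0x48 blk=18 s=2: VC-HIT | VC [30, 21]
  [12] addr=0x76 blk=29 s=1: L1-HIT | VC [30, 21]

OUTCOME = L1-HIT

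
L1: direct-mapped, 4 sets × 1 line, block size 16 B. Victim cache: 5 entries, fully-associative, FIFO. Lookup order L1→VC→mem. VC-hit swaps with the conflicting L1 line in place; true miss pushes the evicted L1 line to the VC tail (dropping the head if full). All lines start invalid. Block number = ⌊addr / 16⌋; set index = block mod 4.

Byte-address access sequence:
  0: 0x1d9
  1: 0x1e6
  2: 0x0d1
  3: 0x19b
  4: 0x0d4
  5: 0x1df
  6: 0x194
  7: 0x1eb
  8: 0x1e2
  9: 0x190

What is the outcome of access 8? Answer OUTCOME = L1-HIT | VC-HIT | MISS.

OUTCOME = L1-HIT

#0 0x1d9→b29/s1 MISS; vc=[]
#1 0x1e6→b30/s2 MISS; vc=[]
#2 0xd1→b13/s1 MISS; vc=[29]
#3 0x19b→b25/s1 MISS; vc=[29,13]
#4 0xd4→b13/s1 VC-HIT; vc=[29,25]
#5 0x1df→b29/s1 VC-HIT; vc=[13,25]
#6 0x194→b25/s1 VC-HIT; vc=[13,29]
#7 0x1eb→b30/s2 L1-HIT; vc=[13,29]
#8 0x1e2→b30/s2 L1-HIT; vc=[13,29]
#9 0x190→b25/s1 L1-HIT; vc=[13,29]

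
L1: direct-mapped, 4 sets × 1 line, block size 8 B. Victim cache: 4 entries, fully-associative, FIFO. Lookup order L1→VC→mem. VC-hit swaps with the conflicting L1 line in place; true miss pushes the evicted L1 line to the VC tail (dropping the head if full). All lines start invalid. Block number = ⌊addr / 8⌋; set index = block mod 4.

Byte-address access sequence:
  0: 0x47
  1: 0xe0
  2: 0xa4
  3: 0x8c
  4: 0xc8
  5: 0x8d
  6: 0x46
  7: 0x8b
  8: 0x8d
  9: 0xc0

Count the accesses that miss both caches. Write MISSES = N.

MISSES = 6

  [0] addr=0x47 blk=8 s=0: MISS | VC []
  [1] addr=0xe0 blk=28 s=0: MISS | VC [8]
  [2] addr=0xa4 blk=20 s=0: MISS | VC [8, 28]
  [3] addr=0x8c blk=17 s=1: MISS | VC [8, 28]
  [4] addr=0xc8 blk=25 s=1: MISS | VC [8, 28, 17]
  [5] addr=0x8d blk=17 s=1: VC-HIT | VC [8, 28, 25]
  [6] addr=0x46 blk=8 s=0: VC-HIT | VC [20, 28, 25]
  [7] addr=0x8b blk=17 s=1: L1-HIT | VC [20, 28, 25]
  [8] addr=0x8d blk=17 s=1: L1-HIT | VC [20, 28, 25]
  [9] addr=0xc0 blk=24 s=0: MISS | VC [20, 28, 25, 8]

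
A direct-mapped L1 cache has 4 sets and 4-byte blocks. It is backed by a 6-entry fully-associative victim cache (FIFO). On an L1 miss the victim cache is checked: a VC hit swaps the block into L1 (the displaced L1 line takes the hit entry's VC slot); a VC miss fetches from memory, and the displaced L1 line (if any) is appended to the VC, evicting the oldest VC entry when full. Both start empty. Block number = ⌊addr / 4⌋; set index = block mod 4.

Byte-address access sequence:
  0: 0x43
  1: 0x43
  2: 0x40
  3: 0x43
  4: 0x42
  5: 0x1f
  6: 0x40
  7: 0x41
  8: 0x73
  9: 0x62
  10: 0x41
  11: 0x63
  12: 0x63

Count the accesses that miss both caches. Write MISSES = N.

MISSES = 4

#0 0x43→b16/s0 MISS; vc=[]
#1 0x43→b16/s0 L1-HIT; vc=[]
#2 0x40→b16/s0 L1-HIT; vc=[]
#3 0x43→b16/s0 L1-HIT; vc=[]
#4 0x42→b16/s0 L1-HIT; vc=[]
#5 0x1f→b7/s3 MISS; vc=[]
#6 0x40→b16/s0 L1-HIT; vc=[]
#7 0x41→b16/s0 L1-HIT; vc=[]
#8 0x73→b28/s0 MISS; vc=[16]
#9 0x62→b24/s0 MISS; vc=[16,28]
#10 0x41→b16/s0 VC-HIT; vc=[24,28]
#11 0x63→b24/s0 VC-HIT; vc=[16,28]
#12 0x63→b24/s0 L1-HIT; vc=[16,28]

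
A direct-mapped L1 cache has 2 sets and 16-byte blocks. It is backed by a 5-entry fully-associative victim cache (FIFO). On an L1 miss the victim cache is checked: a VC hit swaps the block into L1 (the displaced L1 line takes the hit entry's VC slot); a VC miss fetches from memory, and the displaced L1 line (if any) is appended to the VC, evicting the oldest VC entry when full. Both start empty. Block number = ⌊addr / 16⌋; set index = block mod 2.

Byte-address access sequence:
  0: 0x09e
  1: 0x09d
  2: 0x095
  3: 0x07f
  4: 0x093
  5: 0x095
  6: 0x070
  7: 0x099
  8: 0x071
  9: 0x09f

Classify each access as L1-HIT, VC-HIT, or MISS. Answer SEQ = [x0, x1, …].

SEQ = [MISS, L1-HIT, L1-HIT, MISS, VC-HIT, L1-HIT, VC-HIT, VC-HIT, VC-HIT, VC-HIT]

0: 0x9e (blk 9, set 1) → MISS  vc=[]
1: 0x9d (blk 9, set 1) → L1-HIT  vc=[]
2: 0x95 (blk 9, set 1) → L1-HIT  vc=[]
3: 0x7f (blk 7, set 1) → MISS  vc=[9]
4: 0x93 (blk 9, set 1) → VC-HIT  vc=[7]
5: 0x95 (blk 9, set 1) → L1-HIT  vc=[7]
6: 0x70 (blk 7, set 1) → VC-HIT  vc=[9]
7: 0x99 (blk 9, set 1) → VC-HIT  vc=[7]
8: 0x71 (blk 7, set 1) → VC-HIT  vc=[9]
9: 0x9f (blk 9, set 1) → VC-HIT  vc=[7]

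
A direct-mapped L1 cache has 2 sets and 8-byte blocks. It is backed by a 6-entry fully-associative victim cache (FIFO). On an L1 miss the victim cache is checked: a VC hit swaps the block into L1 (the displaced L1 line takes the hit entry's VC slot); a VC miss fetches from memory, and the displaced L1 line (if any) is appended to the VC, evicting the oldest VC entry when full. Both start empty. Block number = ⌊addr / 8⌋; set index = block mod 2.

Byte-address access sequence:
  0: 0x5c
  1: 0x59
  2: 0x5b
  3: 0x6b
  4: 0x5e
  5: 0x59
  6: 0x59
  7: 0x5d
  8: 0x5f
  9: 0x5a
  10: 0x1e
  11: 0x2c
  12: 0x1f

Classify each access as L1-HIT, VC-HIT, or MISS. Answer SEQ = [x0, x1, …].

0: 0x5c (blk 11, set 1) → MISS  vc=[]
1: 0x59 (blk 11, set 1) → L1-HIT  vc=[]
2: 0x5b (blk 11, set 1) → L1-HIT  vc=[]
3: 0x6b (blk 13, set 1) → MISS  vc=[11]
4: 0x5e (blk 11, set 1) → VC-HIT  vc=[13]
5: 0x59 (blk 11, set 1) → L1-HIT  vc=[13]
6: 0x59 (blk 11, set 1) → L1-HIT  vc=[13]
7: 0x5d (blk 11, set 1) → L1-HIT  vc=[13]
8: 0x5f (blk 11, set 1) → L1-HIT  vc=[13]
9: 0x5a (blk 11, set 1) → L1-HIT  vc=[13]
10: 0x1e (blk 3, set 1) → MISS  vc=[13, 11]
11: 0x2c (blk 5, set 1) → MISS  vc=[13, 11, 3]
12: 0x1f (blk 3, set 1) → VC-HIT  vc=[13, 11, 5]

SEQ = [MISS, L1-HIT, L1-HIT, MISS, VC-HIT, L1-HIT, L1-HIT, L1-HIT, L1-HIT, L1-HIT, MISS, MISS, VC-HIT]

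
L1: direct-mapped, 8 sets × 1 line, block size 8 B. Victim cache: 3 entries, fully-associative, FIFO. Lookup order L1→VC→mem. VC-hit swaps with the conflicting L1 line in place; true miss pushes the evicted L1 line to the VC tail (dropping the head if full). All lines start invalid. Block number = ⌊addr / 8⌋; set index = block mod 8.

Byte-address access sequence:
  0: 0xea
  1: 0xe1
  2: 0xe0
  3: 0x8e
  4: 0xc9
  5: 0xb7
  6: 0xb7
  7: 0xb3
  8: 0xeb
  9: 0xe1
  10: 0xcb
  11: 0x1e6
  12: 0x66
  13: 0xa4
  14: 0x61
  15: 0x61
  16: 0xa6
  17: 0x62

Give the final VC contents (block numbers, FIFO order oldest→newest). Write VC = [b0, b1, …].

VC = [28, 60, 20]

  [0] addr=0xea blk=29 s=5: MISS | VC []
  [1] addr=0xe1 blk=28 s=4: MISS | VC []
  [2] addr=0xe0 blk=28 s=4: L1-HIT | VC []
  [3] addr=0x8e blk=17 s=1: MISS | VC []
  [4] addr=0xc9 blk=25 s=1: MISS | VC [17]
  [5] addr=0xb7 blk=22 s=6: MISS | VC [17]
  [6] addr=0xb7 blk=22 s=6: L1-HIT | VC [17]
  [7] addr=0xb3 blk=22 s=6: L1-HIT | VC [17]
  [8] addr=0xeb blk=29 s=5: L1-HIT | VC [17]
  [9] addr=0xe1 blk=28 s=4: L1-HIT | VC [17]
  [10] addr=0xcb blk=25 s=1: L1-HIT | VC [17]
  [11] addr=0x1e6 blk=60 s=4: MISS | VC [17, 28]
  [12] addr=0x66 blk=12 s=4: MISS | VC [17, 28, 60]
  [13] addr=0xa4 blk=20 s=4: MISS | VC [28, 60, 12]
  [14] addr=0x61 blk=12 s=4: VC-HIT | VC [28, 60, 20]
  [15] addr=0x61 blk=12 s=4: L1-HIT | VC [28, 60, 20]
  [16] addr=0xa6 blk=20 s=4: VC-HIT | VC [28, 60, 12]
  [17] addr=0x62 blk=12 s=4: VC-HIT | VC [28, 60, 20]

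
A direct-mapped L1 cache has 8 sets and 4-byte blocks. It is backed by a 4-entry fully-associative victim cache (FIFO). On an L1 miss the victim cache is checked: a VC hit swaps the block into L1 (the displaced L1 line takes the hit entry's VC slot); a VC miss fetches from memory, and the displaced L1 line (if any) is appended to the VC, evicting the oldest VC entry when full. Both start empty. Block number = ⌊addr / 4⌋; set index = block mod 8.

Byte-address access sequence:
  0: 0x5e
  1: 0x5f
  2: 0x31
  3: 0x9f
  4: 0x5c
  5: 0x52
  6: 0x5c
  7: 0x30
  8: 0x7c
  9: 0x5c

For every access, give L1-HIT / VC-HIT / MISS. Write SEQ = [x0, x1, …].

  [0] addr=0x5e blk=23 s=7: MISS | VC []
  [1] addr=0x5f blk=23 s=7: L1-HIT | VC []
  [2] addr=0x31 blk=12 s=4: MISS | VC []
  [3] addr=0x9f blk=39 s=7: MISS | VC [23]
  [4] addr=0x5c blk=23 s=7: VC-HIT | VC [39]
  [5] addr=0x52 blk=20 s=4: MISS | VC [39, 12]
  [6] addr=0x5c blk=23 s=7: L1-HIT | VC [39, 12]
  [7] addr=0x30 blk=12 s=4: VC-HIT | VC [39, 20]
  [8] addr=0x7c blk=31 s=7: MISS | VC [39, 20, 23]
  [9] addr=0x5c blk=23 s=7: VC-HIT | VC [39, 20, 31]

SEQ = [MISS, L1-HIT, MISS, MISS, VC-HIT, MISS, L1-HIT, VC-HIT, MISS, VC-HIT]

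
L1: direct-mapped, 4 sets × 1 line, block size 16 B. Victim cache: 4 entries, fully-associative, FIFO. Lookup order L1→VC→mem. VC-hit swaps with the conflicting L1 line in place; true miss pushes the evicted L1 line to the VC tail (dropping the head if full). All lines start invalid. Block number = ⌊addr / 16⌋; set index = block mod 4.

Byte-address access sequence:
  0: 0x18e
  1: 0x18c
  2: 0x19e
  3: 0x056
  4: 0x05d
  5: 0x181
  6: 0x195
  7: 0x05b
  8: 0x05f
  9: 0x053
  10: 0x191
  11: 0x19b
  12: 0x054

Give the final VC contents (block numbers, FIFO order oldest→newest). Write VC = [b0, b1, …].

0: 0x18e (blk 24, set 0) → MISS  vc=[]
1: 0x18c (blk 24, set 0) → L1-HIT  vc=[]
2: 0x19e (blk 25, set 1) → MISS  vc=[]
3: 0x56 (blk 5, set 1) → MISS  vc=[25]
4: 0x5d (blk 5, set 1) → L1-HIT  vc=[25]
5: 0x181 (blk 24, set 0) → L1-HIT  vc=[25]
6: 0x195 (blk 25, set 1) → VC-HIT  vc=[5]
7: 0x5b (blk 5, set 1) → VC-HIT  vc=[25]
8: 0x5f (blk 5, set 1) → L1-HIT  vc=[25]
9: 0x53 (blk 5, set 1) → L1-HIT  vc=[25]
10: 0x191 (blk 25, set 1) → VC-HIT  vc=[5]
11: 0x19b (blk 25, set 1) → L1-HIT  vc=[5]
12: 0x54 (blk 5, set 1) → VC-HIT  vc=[25]

VC = [25]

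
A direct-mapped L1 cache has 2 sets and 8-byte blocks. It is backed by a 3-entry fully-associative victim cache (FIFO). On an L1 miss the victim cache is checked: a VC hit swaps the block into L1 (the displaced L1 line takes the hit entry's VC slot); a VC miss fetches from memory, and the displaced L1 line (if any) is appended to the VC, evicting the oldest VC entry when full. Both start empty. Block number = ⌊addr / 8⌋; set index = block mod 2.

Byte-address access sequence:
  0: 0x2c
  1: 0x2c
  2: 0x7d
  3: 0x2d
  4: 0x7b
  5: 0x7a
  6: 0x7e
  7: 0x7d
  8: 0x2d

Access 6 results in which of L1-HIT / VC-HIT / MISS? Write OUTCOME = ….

  [0] addr=0x2c blk=5 s=1: MISS | VC []
  [1] addr=0x2c blk=5 s=1: L1-HIT | VC []
  [2] addr=0x7d blk=15 s=1: MISS | VC [5]
  [3] addr=0x2d blk=5 s=1: VC-HIT | VC [15]
  [4] addr=0x7b blk=15 s=1: VC-HIT | VC [5]
  [5] addr=0x7a blk=15 s=1: L1-HIT | VC [5]
  [6] addr=0x7e blk=15 s=1: L1-HIT | VC [5]
  [7] addr=0x7d blk=15 s=1: L1-HIT | VC [5]
  [8] addr=0x2d blk=5 s=1: VC-HIT | VC [15]

OUTCOME = L1-HIT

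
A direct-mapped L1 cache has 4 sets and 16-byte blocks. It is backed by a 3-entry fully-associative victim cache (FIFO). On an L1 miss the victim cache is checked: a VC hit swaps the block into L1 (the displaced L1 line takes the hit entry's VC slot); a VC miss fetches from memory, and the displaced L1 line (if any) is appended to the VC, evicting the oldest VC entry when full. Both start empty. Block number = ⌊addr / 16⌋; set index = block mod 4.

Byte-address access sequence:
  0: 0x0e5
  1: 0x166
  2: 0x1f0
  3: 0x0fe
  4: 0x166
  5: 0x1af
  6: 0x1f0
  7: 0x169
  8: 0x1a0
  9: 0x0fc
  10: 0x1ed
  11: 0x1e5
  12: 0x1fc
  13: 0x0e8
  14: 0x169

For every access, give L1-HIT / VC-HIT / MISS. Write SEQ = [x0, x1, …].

#0 0xe5→b14/s2 MISS; vc=[]
#1 0x166→b22/s2 MISS; vc=[14]
#2 0x1f0→b31/s3 MISS; vc=[14]
#3 0xfe→b15/s3 MISS; vc=[14,31]
#4 0x166→b22/s2 L1-HIT; vc=[14,31]
#5 0x1af→b26/s2 MISS; vc=[14,31,22]
#6 0x1f0→b31/s3 VC-HIT; vc=[14,15,22]
#7 0x169→b22/s2 VC-HIT; vc=[14,15,26]
#8 0x1a0→b26/s2 VC-HIT; vc=[14,15,22]
#9 0xfc→b15/s3 VC-HIT; vc=[14,31,22]
#10 0x1ed→b30/s2 MISS; vc=[31,22,26]
#11 0x1e5→b30/s2 L1-HIT; vc=[31,22,26]
#12 0x1fc→b31/s3 VC-HIT; vc=[15,22,26]
#13 0xe8→b14/s2 MISS; vc=[22,26,30]
#14 0x169→b22/s2 VC-HIT; vc=[14,26,30]

SEQ = [MISS, MISS, MISS, MISS, L1-HIT, MISS, VC-HIT, VC-HIT, VC-HIT, VC-HIT, MISS, L1-HIT, VC-HIT, MISS, VC-HIT]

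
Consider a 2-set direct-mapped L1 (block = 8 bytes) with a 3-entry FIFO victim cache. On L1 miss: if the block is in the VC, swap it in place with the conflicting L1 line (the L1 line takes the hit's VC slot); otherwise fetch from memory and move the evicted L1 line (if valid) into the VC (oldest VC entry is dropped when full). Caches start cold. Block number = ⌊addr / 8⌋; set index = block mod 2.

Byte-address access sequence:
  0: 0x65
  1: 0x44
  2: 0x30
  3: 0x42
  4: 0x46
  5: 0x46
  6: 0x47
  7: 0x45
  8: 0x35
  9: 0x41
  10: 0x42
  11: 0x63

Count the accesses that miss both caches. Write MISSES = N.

MISSES = 3

  [0] addr=0x65 blk=12 s=0: MISS | VC []
  [1] addr=0x44 blk=8 s=0: MISS | VC [12]
  [2] addr=0x30 blk=6 s=0: MISS | VC [12, 8]
  [3] addr=0x42 blk=8 s=0: VC-HIT | VC [12, 6]
  [4] addr=0x46 blk=8 s=0: L1-HIT | VC [12, 6]
  [5] addr=0x46 blk=8 s=0: L1-HIT | VC [12, 6]
  [6] addr=0x47 blk=8 s=0: L1-HIT | VC [12, 6]
  [7] addr=0x45 blk=8 s=0: L1-HIT | VC [12, 6]
  [8] addr=0x35 blk=6 s=0: VC-HIT | VC [12, 8]
  [9] addr=0x41 blk=8 s=0: VC-HIT | VC [12, 6]
  [10] addr=0x42 blk=8 s=0: L1-HIT | VC [12, 6]
  [11] addr=0x63 blk=12 s=0: VC-HIT | VC [8, 6]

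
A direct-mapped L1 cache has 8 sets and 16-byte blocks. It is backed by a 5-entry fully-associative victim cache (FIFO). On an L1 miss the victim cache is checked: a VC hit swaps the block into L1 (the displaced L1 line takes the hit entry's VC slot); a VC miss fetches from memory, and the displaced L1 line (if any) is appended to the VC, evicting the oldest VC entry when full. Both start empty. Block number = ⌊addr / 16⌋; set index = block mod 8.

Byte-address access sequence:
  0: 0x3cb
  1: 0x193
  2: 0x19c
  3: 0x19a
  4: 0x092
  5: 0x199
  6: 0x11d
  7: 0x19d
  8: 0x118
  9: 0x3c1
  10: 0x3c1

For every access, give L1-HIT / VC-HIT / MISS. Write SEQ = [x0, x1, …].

#0 0x3cb→b60/s4 MISS; vc=[]
#1 0x193→b25/s1 MISS; vc=[]
#2 0x19c→b25/s1 L1-HIT; vc=[]
#3 0x19a→b25/s1 L1-HIT; vc=[]
#4 0x92→b9/s1 MISS; vc=[25]
#5 0x199→b25/s1 VC-HIT; vc=[9]
#6 0x11d→b17/s1 MISS; vc=[9,25]
#7 0x19d→b25/s1 VC-HIT; vc=[9,17]
#8 0x118→b17/s1 VC-HIT; vc=[9,25]
#9 0x3c1→b60/s4 L1-HIT; vc=[9,25]
#10 0x3c1→b60/s4 L1-HIT; vc=[9,25]

SEQ = [MISS, MISS, L1-HIT, L1-HIT, MISS, VC-HIT, MISS, VC-HIT, VC-HIT, L1-HIT, L1-HIT]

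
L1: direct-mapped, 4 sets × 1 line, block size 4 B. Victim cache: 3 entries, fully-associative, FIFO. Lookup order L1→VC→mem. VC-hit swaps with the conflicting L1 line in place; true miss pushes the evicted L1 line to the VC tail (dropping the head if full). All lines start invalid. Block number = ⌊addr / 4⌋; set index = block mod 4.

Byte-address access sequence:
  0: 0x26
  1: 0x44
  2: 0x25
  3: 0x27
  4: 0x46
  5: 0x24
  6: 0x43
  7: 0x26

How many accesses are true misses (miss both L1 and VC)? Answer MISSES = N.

  [0] addr=0x26 blk=9 s=1: MISS | VC []
  [1] addr=0x44 blk=17 s=1: MISS | VC [9]
  [2] addr=0x25 blk=9 s=1: VC-HIT | VC [17]
  [3] addr=0x27 blk=9 s=1: L1-HIT | VC [17]
  [4] addr=0x46 blk=17 s=1: VC-HIT | VC [9]
  [5] addr=0x24 blk=9 s=1: VC-HIT | VC [17]
  [6] addr=0x43 blk=16 s=0: MISS | VC [17]
  [7] addr=0x26 blk=9 s=1: L1-HIT | VC [17]

MISSES = 3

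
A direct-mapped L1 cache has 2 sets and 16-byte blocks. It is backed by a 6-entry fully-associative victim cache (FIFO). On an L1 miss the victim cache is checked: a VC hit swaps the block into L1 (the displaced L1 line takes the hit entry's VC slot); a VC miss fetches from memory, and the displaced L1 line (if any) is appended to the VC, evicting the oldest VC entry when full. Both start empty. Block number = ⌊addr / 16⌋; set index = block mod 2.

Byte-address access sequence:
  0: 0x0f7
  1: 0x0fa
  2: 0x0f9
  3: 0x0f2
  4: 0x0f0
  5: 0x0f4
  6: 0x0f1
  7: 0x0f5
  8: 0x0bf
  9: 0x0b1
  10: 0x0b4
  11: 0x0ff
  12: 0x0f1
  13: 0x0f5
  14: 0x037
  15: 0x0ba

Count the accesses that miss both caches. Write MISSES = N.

0: 0xf7 (blk 15, set 1) → MISS  vc=[]
1: 0xfa (blk 15, set 1) → L1-HIT  vc=[]
2: 0xf9 (blk 15, set 1) → L1-HIT  vc=[]
3: 0xf2 (blk 15, set 1) → L1-HIT  vc=[]
4: 0xf0 (blk 15, set 1) → L1-HIT  vc=[]
5: 0xf4 (blk 15, set 1) → L1-HIT  vc=[]
6: 0xf1 (blk 15, set 1) → L1-HIT  vc=[]
7: 0xf5 (blk 15, set 1) → L1-HIT  vc=[]
8: 0xbf (blk 11, set 1) → MISS  vc=[15]
9: 0xb1 (blk 11, set 1) → L1-HIT  vc=[15]
10: 0xb4 (blk 11, set 1) → L1-HIT  vc=[15]
11: 0xff (blk 15, set 1) → VC-HIT  vc=[11]
12: 0xf1 (blk 15, set 1) → L1-HIT  vc=[11]
13: 0xf5 (blk 15, set 1) → L1-HIT  vc=[11]
14: 0x37 (blk 3, set 1) → MISS  vc=[11, 15]
15: 0xba (blk 11, set 1) → VC-HIT  vc=[3, 15]

MISSES = 3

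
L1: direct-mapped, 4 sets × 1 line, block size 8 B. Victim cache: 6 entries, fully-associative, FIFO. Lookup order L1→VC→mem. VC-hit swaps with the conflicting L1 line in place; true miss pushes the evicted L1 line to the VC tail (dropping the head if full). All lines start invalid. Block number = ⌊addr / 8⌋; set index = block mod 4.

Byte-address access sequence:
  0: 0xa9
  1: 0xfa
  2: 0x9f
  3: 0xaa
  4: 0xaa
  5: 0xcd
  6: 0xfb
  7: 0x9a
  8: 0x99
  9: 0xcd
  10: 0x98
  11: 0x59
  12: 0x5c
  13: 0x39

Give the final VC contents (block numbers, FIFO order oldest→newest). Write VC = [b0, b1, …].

0: 0xa9 (blk 21, set 1) → MISS  vc=[]
1: 0xfa (blk 31, set 3) → MISS  vc=[]
2: 0x9f (blk 19, set 3) → MISS  vc=[31]
3: 0xaa (blk 21, set 1) → L1-HIT  vc=[31]
4: 0xaa (blk 21, set 1) → L1-HIT  vc=[31]
5: 0xcd (blk 25, set 1) → MISS  vc=[31, 21]
6: 0xfb (blk 31, set 3) → VC-HIT  vc=[19, 21]
7: 0x9a (blk 19, set 3) → VC-HIT  vc=[31, 21]
8: 0x99 (blk 19, set 3) → L1-HIT  vc=[31, 21]
9: 0xcd (blk 25, set 1) → L1-HIT  vc=[31, 21]
10: 0x98 (blk 19, set 3) → L1-HIT  vc=[31, 21]
11: 0x59 (blk 11, set 3) → MISS  vc=[31, 21, 19]
12: 0x5c (blk 11, set 3) → L1-HIT  vc=[31, 21, 19]
13: 0x39 (blk 7, set 3) → MISS  vc=[31, 21, 19, 11]

VC = [31, 21, 19, 11]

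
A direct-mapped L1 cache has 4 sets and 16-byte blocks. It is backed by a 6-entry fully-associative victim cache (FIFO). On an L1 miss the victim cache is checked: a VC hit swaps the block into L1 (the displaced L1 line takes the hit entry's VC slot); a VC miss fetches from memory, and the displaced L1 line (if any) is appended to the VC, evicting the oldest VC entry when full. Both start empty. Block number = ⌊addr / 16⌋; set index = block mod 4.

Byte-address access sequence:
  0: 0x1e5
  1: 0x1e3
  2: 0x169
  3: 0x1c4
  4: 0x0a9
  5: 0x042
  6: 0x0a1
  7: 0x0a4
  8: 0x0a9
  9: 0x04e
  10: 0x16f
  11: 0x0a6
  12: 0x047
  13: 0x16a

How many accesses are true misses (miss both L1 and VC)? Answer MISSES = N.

  [0] addr=0x1e5 blk=30 s=2: MISS | VC []
  [1] addr=0x1e3 blk=30 s=2: L1-HIT | VC []
  [2] addr=0x169 blk=22 s=2: MISS | VC [30]
  [3] addr=0x1c4 blk=28 s=0: MISS | VC [30]
  [4] addr=0xa9 blk=10 s=2: MISS | VC [30, 22]
  [5] addr=0x42 blk=4 s=0: MISS | VC [30, 22, 28]
  [6] addr=0xa1 blk=10 s=2: L1-HIT | VC [30, 22, 28]
  [7] addr=0xa4 blk=10 s=2: L1-HIT | VC [30, 22, 28]
  [8] addr=0xa9 blk=10 s=2: L1-HIT | VC [30, 22, 28]
  [9] addr=0x4e blk=4 s=0: L1-HIT | VC [30, 22, 28]
  [10] addr=0x16f blk=22 s=2: VC-HIT | VC [30, 10, 28]
  [11] addr=0xa6 blk=10 s=2: VC-HIT | VC [30, 22, 28]
  [12] addr=0x47 blk=4 s=0: L1-HIT | VC [30, 22, 28]
  [13] addr=0x16a blk=22 s=2: VC-HIT | VC [30, 10, 28]

MISSES = 5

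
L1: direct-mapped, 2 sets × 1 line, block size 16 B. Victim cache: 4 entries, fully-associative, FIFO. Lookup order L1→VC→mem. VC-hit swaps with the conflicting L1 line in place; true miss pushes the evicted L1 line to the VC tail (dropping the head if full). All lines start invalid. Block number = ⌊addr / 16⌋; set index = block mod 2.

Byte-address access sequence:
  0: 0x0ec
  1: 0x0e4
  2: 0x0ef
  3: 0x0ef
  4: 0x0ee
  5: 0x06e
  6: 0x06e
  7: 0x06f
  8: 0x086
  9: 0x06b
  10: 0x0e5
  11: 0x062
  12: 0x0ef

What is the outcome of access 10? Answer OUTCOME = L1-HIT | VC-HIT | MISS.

OUTCOME = VC-HIT

0: 0xec (blk 14, set 0) → MISS  vc=[]
1: 0xe4 (blk 14, set 0) → L1-HIT  vc=[]
2: 0xef (blk 14, set 0) → L1-HIT  vc=[]
3: 0xef (blk 14, set 0) → L1-HIT  vc=[]
4: 0xee (blk 14, set 0) → L1-HIT  vc=[]
5: 0x6e (blk 6, set 0) → MISS  vc=[14]
6: 0x6e (blk 6, set 0) → L1-HIT  vc=[14]
7: 0x6f (blk 6, set 0) → L1-HIT  vc=[14]
8: 0x86 (blk 8, set 0) → MISS  vc=[14, 6]
9: 0x6b (blk 6, set 0) → VC-HIT  vc=[14, 8]
10: 0xe5 (blk 14, set 0) → VC-HIT  vc=[6, 8]
11: 0x62 (blk 6, set 0) → VC-HIT  vc=[14, 8]
12: 0xef (blk 14, set 0) → VC-HIT  vc=[6, 8]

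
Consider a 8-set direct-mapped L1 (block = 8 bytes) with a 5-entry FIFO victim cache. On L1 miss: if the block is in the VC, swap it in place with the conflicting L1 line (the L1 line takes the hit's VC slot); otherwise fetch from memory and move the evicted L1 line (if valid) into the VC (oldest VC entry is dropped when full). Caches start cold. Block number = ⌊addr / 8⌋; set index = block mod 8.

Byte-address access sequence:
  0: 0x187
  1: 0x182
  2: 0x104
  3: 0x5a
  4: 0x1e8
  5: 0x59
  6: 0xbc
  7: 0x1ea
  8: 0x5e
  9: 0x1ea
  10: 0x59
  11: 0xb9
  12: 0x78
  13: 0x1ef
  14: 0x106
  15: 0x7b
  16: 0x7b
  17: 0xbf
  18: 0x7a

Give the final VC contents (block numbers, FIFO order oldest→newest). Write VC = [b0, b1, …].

0: 0x187 (blk 48, set 0) → MISS  vc=[]
1: 0x182 (blk 48, set 0) → L1-HIT  vc=[]
2: 0x104 (blk 32, set 0) → MISS  vc=[48]
3: 0x5a (blk 11, set 3) → MISS  vc=[48]
4: 0x1e8 (blk 61, set 5) → MISS  vc=[48]
5: 0x59 (blk 11, set 3) → L1-HIT  vc=[48]
6: 0xbc (blk 23, set 7) → MISS  vc=[48]
7: 0x1ea (blk 61, set 5) → L1-HIT  vc=[48]
8: 0x5e (blk 11, set 3) → L1-HIT  vc=[48]
9: 0x1ea (blk 61, set 5) → L1-HIT  vc=[48]
10: 0x59 (blk 11, set 3) → L1-HIT  vc=[48]
11: 0xb9 (blk 23, set 7) → L1-HIT  vc=[48]
12: 0x78 (blk 15, set 7) → MISS  vc=[48, 23]
13: 0x1ef (blk 61, set 5) → L1-HIT  vc=[48, 23]
14: 0x106 (blk 32, set 0) → L1-HIT  vc=[48, 23]
15: 0x7b (blk 15, set 7) → L1-HIT  vc=[48, 23]
16: 0x7b (blk 15, set 7) → L1-HIT  vc=[48, 23]
17: 0xbf (blk 23, set 7) → VC-HIT  vc=[48, 15]
18: 0x7a (blk 15, set 7) → VC-HIT  vc=[48, 23]

VC = [48, 23]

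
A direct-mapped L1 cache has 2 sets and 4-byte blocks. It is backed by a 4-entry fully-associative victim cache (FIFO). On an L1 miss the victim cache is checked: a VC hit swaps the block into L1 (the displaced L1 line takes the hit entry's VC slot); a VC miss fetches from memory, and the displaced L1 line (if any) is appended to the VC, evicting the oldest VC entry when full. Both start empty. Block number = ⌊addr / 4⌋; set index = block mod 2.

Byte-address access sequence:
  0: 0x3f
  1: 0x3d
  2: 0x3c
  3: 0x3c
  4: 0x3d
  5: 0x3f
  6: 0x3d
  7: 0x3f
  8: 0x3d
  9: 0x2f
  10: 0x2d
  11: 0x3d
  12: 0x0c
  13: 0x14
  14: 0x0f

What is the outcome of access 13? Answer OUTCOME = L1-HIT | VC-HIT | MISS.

#0 0x3f→b15/s1 MISS; vc=[]
#1 0x3d→b15/s1 L1-HIT; vc=[]
#2 0x3c→b15/s1 L1-HIT; vc=[]
#3 0x3c→b15/s1 L1-HIT; vc=[]
#4 0x3d→b15/s1 L1-HIT; vc=[]
#5 0x3f→b15/s1 L1-HIT; vc=[]
#6 0x3d→b15/s1 L1-HIT; vc=[]
#7 0x3f→b15/s1 L1-HIT; vc=[]
#8 0x3d→b15/s1 L1-HIT; vc=[]
#9 0x2f→b11/s1 MISS; vc=[15]
#10 0x2d→b11/s1 L1-HIT; vc=[15]
#11 0x3d→b15/s1 VC-HIT; vc=[11]
#12 0xc→b3/s1 MISS; vc=[11,15]
#13 0x14→b5/s1 MISS; vc=[11,15,3]
#14 0xf→b3/s1 VC-HIT; vc=[11,15,5]

OUTCOME = MISS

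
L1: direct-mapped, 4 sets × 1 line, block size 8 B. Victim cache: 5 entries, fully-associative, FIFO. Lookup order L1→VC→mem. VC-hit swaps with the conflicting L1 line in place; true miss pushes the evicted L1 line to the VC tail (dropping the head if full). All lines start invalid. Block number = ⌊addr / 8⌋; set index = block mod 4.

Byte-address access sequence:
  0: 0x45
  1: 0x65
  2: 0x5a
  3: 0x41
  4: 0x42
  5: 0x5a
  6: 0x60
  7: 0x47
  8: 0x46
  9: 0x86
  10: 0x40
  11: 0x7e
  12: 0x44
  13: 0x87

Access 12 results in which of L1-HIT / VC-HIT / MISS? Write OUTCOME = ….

OUTCOME = L1-HIT

  [0] addr=0x45 blk=8 s=0: MISS | VC []
  [1] addr=0x65 blk=12 s=0: MISS | VC [8]
  [2] addr=0x5a blk=11 s=3: MISS | VC [8]
  [3] addr=0x41 blk=8 s=0: VC-HIT | VC [12]
  [4] addr=0x42 blk=8 s=0: L1-HIT | VC [12]
  [5] addr=0x5a blk=11 s=3: L1-HIT | VC [12]
  [6] addr=0x60 blk=12 s=0: VC-HIT | VC [8]
  [7] addr=0x47 blk=8 s=0: VC-HIT | VC [12]
  [8] addr=0x46 blk=8 s=0: L1-HIT | VC [12]
  [9] addr=0x86 blk=16 s=0: MISS | VC [12, 8]
  [10] addr=0x40 blk=8 s=0: VC-HIT | VC [12, 16]
  [11] addr=0x7e blk=15 s=3: MISS | VC [12, 16, 11]
  [12] addr=0x44 blk=8 s=0: L1-HIT | VC [12, 16, 11]
  [13] addr=0x87 blk=16 s=0: VC-HIT | VC [12, 8, 11]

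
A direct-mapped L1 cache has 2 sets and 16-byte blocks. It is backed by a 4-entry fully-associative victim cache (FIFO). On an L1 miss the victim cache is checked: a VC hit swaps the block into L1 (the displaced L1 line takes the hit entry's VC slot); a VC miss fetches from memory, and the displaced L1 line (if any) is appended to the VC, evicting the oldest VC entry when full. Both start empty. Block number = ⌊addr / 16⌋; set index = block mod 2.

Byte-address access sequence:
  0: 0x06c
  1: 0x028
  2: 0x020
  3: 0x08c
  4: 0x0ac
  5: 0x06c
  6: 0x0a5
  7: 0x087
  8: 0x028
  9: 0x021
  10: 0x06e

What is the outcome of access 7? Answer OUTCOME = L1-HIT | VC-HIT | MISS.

OUTCOME = VC-HIT

  [0] addr=0x6c blk=6 s=0: MISS | VC []
  [1] addr=0x28 blk=2 s=0: MISS | VC [6]
  [2] addr=0x20 blk=2 s=0: L1-HIT | VC [6]
  [3] addr=0x8c blk=8 s=0: MISS | VC [6, 2]
  [4] addr=0xac blk=10 s=0: MISS | VC [6, 2, 8]
  [5] addr=0x6c blk=6 s=0: VC-HIT | VC [10, 2, 8]
  [6] addr=0xa5 blk=10 s=0: VC-HIT | VC [6, 2, 8]
  [7] addr=0x87 blk=8 s=0: VC-HIT | VC [6, 2, 10]
  [8] addr=0x28 blk=2 s=0: VC-HIT | VC [6, 8, 10]
  [9] addr=0x21 blk=2 s=0: L1-HIT | VC [6, 8, 10]
  [10] addr=0x6e blk=6 s=0: VC-HIT | VC [2, 8, 10]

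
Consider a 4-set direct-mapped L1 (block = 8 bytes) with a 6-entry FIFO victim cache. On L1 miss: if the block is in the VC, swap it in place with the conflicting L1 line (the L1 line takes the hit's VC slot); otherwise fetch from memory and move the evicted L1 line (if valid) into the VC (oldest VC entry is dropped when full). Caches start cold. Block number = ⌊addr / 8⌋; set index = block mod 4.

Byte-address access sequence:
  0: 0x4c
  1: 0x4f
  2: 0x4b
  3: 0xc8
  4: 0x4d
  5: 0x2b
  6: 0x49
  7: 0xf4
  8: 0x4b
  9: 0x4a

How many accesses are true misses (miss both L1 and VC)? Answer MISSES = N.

MISSES = 4

#0 0x4c→b9/s1 MISS; vc=[]
#1 0x4f→b9/s1 L1-HIT; vc=[]
#2 0x4b→b9/s1 L1-HIT; vc=[]
#3 0xc8→b25/s1 MISS; vc=[9]
#4 0x4d→b9/s1 VC-HIT; vc=[25]
#5 0x2b→b5/s1 MISS; vc=[25,9]
#6 0x49→b9/s1 VC-HIT; vc=[25,5]
#7 0xf4→b30/s2 MISS; vc=[25,5]
#8 0x4b→b9/s1 L1-HIT; vc=[25,5]
#9 0x4a→b9/s1 L1-HIT; vc=[25,5]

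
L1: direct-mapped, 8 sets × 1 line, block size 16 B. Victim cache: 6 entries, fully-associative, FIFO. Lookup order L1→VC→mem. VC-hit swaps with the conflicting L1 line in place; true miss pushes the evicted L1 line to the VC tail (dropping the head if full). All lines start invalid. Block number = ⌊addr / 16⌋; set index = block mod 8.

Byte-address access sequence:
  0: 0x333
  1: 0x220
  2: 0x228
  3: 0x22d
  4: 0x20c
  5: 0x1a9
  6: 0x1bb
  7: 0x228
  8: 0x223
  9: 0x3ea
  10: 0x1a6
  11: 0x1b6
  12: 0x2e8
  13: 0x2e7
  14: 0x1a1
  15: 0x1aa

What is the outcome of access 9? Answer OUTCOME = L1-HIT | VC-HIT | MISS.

OUTCOME = MISS

  [0] addr=0x333 blk=51 s=3: MISS | VC []
  [1] addr=0x220 blk=34 s=2: MISS | VC []
  [2] addr=0x228 blk=34 s=2: L1-HIT | VC []
  [3] addr=0x22d blk=34 s=2: L1-HIT | VC []
  [4] addr=0x20c blk=32 s=0: MISS | VC []
  [5] addr=0x1a9 blk=26 s=2: MISS | VC [34]
  [6] addr=0x1bb blk=27 s=3: MISS | VC [34, 51]
  [7] addr=0x228 blk=34 s=2: VC-HIT | VC [26, 51]
  [8] addr=0x223 blk=34 s=2: L1-HIT | VC [26, 51]
  [9] addr=0x3ea blk=62 s=6: MISS | VC [26, 51]
  [10] addr=0x1a6 blk=26 s=2: VC-HIT | VC [34, 51]
  [11] addr=0x1b6 blk=27 s=3: L1-HIT | VC [34, 51]
  [12] addr=0x2e8 blk=46 s=6: MISS | VC [34, 51, 62]
  [13] addr=0x2e7 blk=46 s=6: L1-HIT | VC [34, 51, 62]
  [14] addr=0x1a1 blk=26 s=2: L1-HIT | VC [34, 51, 62]
  [15] addr=0x1aa blk=26 s=2: L1-HIT | VC [34, 51, 62]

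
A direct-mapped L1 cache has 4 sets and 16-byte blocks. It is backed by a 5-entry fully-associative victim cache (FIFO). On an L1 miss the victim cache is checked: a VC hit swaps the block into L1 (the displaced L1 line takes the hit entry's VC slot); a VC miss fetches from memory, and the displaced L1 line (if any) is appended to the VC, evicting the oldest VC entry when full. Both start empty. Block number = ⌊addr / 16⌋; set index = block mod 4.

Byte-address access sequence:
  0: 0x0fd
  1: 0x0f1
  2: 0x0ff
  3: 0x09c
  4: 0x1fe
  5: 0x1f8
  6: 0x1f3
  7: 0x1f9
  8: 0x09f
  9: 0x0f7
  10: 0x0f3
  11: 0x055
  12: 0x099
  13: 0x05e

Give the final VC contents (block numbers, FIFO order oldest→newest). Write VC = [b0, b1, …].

VC = [31, 9]

#0 0xfd→b15/s3 MISS; vc=[]
#1 0xf1→b15/s3 L1-HIT; vc=[]
#2 0xff→b15/s3 L1-HIT; vc=[]
#3 0x9c→b9/s1 MISS; vc=[]
#4 0x1fe→b31/s3 MISS; vc=[15]
#5 0x1f8→b31/s3 L1-HIT; vc=[15]
#6 0x1f3→b31/s3 L1-HIT; vc=[15]
#7 0x1f9→b31/s3 L1-HIT; vc=[15]
#8 0x9f→b9/s1 L1-HIT; vc=[15]
#9 0xf7→b15/s3 VC-HIT; vc=[31]
#10 0xf3→b15/s3 L1-HIT; vc=[31]
#11 0x55→b5/s1 MISS; vc=[31,9]
#12 0x99→b9/s1 VC-HIT; vc=[31,5]
#13 0x5e→b5/s1 VC-HIT; vc=[31,9]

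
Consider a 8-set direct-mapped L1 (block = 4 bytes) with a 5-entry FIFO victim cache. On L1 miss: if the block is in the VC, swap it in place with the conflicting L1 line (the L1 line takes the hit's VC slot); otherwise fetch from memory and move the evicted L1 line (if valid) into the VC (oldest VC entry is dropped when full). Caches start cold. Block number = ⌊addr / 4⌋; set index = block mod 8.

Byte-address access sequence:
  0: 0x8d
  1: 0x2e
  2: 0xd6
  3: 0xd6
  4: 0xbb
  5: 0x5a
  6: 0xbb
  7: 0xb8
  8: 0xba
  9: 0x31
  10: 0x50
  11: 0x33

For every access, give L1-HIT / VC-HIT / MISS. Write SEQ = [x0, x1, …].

SEQ = [MISS, MISS, MISS, L1-HIT, MISS, MISS, VC-HIT, L1-HIT, L1-HIT, MISS, MISS, VC-HIT]

#0 0x8d→b35/s3 MISS; vc=[]
#1 0x2e→b11/s3 MISS; vc=[35]
#2 0xd6→b53/s5 MISS; vc=[35]
#3 0xd6→b53/s5 L1-HIT; vc=[35]
#4 0xbb→b46/s6 MISS; vc=[35]
#5 0x5a→b22/s6 MISS; vc=[35,46]
#6 0xbb→b46/s6 VC-HIT; vc=[35,22]
#7 0xb8→b46/s6 L1-HIT; vc=[35,22]
#8 0xba→b46/s6 L1-HIT; vc=[35,22]
#9 0x31→b12/s4 MISS; vc=[35,22]
#10 0x50→b20/s4 MISS; vc=[35,22,12]
#11 0x33→b12/s4 VC-HIT; vc=[35,22,20]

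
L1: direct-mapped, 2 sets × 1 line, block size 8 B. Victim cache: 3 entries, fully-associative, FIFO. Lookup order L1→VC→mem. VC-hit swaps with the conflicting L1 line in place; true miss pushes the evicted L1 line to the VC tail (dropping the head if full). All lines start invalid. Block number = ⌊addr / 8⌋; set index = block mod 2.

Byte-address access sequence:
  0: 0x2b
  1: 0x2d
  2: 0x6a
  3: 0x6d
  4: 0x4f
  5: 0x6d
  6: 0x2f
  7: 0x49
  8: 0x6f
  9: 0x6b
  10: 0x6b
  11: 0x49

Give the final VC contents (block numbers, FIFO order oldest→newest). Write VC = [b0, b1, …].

0: 0x2b (blk 5, set 1) → MISS  vc=[]
1: 0x2d (blk 5, set 1) → L1-HIT  vc=[]
2: 0x6a (blk 13, set 1) → MISS  vc=[5]
3: 0x6d (blk 13, set 1) → L1-HIT  vc=[5]
4: 0x4f (blk 9, set 1) → MISS  vc=[5, 13]
5: 0x6d (blk 13, set 1) → VC-HIT  vc=[5, 9]
6: 0x2f (blk 5, set 1) → VC-HIT  vc=[13, 9]
7: 0x49 (blk 9, set 1) → VC-HIT  vc=[13, 5]
8: 0x6f (blk 13, set 1) → VC-HIT  vc=[9, 5]
9: 0x6b (blk 13, set 1) → L1-HIT  vc=[9, 5]
10: 0x6b (blk 13, set 1) → L1-HIT  vc=[9, 5]
11: 0x49 (blk 9, set 1) → VC-HIT  vc=[13, 5]

VC = [13, 5]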